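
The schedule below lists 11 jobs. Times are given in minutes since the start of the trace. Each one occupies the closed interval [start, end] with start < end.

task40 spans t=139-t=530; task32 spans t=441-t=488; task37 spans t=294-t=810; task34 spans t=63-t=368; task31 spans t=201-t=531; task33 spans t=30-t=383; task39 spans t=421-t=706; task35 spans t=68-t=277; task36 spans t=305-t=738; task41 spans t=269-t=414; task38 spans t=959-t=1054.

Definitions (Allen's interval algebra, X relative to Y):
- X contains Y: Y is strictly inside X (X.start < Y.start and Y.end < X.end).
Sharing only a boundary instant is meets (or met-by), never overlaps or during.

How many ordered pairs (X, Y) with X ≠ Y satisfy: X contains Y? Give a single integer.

13

Checking all 110 ordered pairs for relation 'contains'; matching pairs in alphabetical order:
(task31, task32): task31 contains task32 ✓
(task31, task41): task31 contains task41 ✓
(task33, task34): task33 contains task34 ✓
(task33, task35): task33 contains task35 ✓
(task34, task35): task34 contains task35 ✓
(task36, task32): task36 contains task32 ✓
(task36, task39): task36 contains task39 ✓
(task37, task32): task37 contains task32 ✓
(task37, task36): task37 contains task36 ✓
(task37, task39): task37 contains task39 ✓
(task39, task32): task39 contains task32 ✓
(task40, task32): task40 contains task32 ✓
(task40, task41): task40 contains task41 ✓
Count: 13.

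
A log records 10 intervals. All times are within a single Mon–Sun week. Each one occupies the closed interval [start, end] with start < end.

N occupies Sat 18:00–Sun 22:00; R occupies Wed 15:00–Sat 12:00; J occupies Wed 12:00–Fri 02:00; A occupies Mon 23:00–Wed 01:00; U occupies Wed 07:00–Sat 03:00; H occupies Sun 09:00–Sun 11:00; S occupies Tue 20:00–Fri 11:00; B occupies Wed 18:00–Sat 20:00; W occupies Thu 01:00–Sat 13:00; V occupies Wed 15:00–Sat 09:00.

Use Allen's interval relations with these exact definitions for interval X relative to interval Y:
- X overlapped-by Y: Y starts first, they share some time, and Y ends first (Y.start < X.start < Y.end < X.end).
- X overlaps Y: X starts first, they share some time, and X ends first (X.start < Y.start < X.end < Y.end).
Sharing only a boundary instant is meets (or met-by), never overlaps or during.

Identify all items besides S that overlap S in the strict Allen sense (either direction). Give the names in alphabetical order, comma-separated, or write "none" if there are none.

Target S = [Tue 20:00, Fri 11:00].
A [Mon 23:00, Wed 01:00] → overlaps → yes.
B [Wed 18:00, Sat 20:00] → overlapped-by → yes.
H [Sun 09:00, Sun 11:00] → after → no.
J [Wed 12:00, Fri 02:00] → during → no.
N [Sat 18:00, Sun 22:00] → after → no.
R [Wed 15:00, Sat 12:00] → overlapped-by → yes.
U [Wed 07:00, Sat 03:00] → overlapped-by → yes.
V [Wed 15:00, Sat 09:00] → overlapped-by → yes.
W [Thu 01:00, Sat 13:00] → overlapped-by → yes.
Result: A, B, R, U, V, W.

A, B, R, U, V, W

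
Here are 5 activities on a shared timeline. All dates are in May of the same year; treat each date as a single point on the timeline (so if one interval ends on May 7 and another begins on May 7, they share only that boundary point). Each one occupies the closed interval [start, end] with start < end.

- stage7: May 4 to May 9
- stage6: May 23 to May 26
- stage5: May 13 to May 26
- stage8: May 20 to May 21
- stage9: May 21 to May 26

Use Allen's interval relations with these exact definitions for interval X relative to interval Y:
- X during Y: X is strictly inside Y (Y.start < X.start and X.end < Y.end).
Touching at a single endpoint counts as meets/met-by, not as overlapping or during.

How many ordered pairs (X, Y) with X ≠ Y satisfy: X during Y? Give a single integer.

1

Checking all 20 ordered pairs for relation 'during'; matching pairs in alphabetical order:
(stage8, stage5): stage8 during stage5 ✓
Count: 1.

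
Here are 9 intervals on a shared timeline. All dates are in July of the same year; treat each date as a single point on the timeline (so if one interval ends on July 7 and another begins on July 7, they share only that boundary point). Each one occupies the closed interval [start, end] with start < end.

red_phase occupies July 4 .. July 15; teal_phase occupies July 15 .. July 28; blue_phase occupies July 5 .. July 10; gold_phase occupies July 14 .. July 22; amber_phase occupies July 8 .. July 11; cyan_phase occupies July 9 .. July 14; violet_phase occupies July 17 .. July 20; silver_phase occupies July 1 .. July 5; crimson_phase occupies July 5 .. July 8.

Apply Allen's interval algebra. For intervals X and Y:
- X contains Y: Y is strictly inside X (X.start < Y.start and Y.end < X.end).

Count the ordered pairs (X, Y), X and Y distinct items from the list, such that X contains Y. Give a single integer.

Checking all 72 ordered pairs for relation 'contains'; matching pairs in alphabetical order:
(gold_phase, violet_phase): gold_phase contains violet_phase ✓
(red_phase, amber_phase): red_phase contains amber_phase ✓
(red_phase, blue_phase): red_phase contains blue_phase ✓
(red_phase, crimson_phase): red_phase contains crimson_phase ✓
(red_phase, cyan_phase): red_phase contains cyan_phase ✓
(teal_phase, violet_phase): teal_phase contains violet_phase ✓
Count: 6.

6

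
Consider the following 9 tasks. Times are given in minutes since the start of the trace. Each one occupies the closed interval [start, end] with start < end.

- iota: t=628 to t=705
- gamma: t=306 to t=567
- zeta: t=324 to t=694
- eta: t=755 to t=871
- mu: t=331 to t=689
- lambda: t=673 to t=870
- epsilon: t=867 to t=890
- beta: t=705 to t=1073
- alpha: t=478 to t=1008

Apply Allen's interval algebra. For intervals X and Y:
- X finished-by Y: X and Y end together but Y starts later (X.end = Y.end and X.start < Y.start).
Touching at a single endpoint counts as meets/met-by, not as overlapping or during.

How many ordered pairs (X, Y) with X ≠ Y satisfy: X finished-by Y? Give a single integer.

0

Checking all 72 ordered pairs for relation 'finished-by'; matching pairs in alphabetical order:
No pair satisfies it.
Count: 0.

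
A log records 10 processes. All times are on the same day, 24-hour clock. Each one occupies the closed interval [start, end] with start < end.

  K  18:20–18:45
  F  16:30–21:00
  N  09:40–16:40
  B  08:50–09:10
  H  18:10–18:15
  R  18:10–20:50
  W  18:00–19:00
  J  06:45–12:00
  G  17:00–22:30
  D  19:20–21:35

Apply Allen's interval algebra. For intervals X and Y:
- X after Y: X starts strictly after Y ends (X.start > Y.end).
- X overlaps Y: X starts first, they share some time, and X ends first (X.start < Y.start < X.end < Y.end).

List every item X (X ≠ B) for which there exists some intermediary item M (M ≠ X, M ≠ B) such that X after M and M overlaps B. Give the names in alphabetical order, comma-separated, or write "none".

none

Target B = [08:50, 09:10].
Intermediaries M with M overlaps B: none.
Union: none.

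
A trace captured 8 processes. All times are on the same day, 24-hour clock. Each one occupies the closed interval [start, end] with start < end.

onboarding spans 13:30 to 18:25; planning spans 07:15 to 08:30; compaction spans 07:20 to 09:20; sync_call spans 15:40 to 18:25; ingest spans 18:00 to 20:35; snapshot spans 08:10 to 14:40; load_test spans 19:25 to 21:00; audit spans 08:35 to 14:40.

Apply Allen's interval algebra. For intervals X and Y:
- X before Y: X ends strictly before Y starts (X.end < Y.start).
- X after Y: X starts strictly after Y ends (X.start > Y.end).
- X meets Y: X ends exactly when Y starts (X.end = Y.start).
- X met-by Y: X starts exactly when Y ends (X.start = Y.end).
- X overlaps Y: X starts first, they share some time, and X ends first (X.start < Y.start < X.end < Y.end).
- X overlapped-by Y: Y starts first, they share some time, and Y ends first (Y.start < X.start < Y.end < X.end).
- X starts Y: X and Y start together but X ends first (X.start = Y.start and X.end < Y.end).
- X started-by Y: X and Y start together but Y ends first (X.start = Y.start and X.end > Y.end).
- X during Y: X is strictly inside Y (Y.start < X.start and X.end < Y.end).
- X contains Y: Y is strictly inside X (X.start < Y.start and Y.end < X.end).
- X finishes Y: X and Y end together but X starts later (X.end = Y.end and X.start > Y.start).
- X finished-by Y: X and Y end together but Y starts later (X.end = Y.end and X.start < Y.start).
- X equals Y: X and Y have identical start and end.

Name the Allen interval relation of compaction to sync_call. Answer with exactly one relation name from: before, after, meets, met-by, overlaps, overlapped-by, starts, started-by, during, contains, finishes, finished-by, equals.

compaction = [07:20, 09:20]; sync_call = [15:40, 18:25].
Compare endpoints: compaction.start < sync_call.start, compaction.start < sync_call.end, compaction.end < sync_call.start, compaction.end < sync_call.end.
That pattern is 'before'.

before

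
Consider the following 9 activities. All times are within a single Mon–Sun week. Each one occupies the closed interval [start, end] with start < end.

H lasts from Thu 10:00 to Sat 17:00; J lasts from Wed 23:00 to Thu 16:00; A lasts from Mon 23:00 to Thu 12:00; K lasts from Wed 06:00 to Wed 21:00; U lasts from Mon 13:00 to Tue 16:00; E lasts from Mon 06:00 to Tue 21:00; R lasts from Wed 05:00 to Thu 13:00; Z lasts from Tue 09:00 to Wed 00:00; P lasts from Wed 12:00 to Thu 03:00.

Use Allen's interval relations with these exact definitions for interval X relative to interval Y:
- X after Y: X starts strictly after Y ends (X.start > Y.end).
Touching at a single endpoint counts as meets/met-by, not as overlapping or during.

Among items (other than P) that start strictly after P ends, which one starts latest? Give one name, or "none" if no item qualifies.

Target P = [Wed 12:00, Thu 03:00].
A [Mon 23:00, Thu 12:00] → contains → excluded.
E [Mon 06:00, Tue 21:00] → before → excluded.
H [Thu 10:00, Sat 17:00] → after → candidate.
J [Wed 23:00, Thu 16:00] → overlapped-by → excluded.
K [Wed 06:00, Wed 21:00] → overlaps → excluded.
R [Wed 05:00, Thu 13:00] → contains → excluded.
U [Mon 13:00, Tue 16:00] → before → excluded.
Z [Tue 09:00, Wed 00:00] → before → excluded.
Among candidates, latest start is Thu 10:00 → H.

H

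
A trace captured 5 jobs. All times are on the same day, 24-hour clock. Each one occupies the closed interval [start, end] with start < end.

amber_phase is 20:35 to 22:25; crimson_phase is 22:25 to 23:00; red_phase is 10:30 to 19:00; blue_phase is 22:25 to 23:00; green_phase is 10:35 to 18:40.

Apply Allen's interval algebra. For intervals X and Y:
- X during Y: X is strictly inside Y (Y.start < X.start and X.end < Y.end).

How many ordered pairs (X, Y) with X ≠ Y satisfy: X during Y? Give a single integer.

Checking all 20 ordered pairs for relation 'during'; matching pairs in alphabetical order:
(green_phase, red_phase): green_phase during red_phase ✓
Count: 1.

1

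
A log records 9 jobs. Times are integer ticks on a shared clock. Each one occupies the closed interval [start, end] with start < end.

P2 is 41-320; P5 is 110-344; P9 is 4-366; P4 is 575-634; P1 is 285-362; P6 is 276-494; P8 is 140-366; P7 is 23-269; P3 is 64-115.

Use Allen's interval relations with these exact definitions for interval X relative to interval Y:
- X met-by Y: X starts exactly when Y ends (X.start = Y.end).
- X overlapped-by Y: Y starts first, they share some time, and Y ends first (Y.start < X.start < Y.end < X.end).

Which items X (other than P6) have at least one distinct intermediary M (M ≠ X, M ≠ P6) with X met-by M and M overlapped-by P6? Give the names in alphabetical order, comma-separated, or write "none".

Target P6 = [276, 494].
Intermediaries M with M overlapped-by P6: none.
Union: none.

none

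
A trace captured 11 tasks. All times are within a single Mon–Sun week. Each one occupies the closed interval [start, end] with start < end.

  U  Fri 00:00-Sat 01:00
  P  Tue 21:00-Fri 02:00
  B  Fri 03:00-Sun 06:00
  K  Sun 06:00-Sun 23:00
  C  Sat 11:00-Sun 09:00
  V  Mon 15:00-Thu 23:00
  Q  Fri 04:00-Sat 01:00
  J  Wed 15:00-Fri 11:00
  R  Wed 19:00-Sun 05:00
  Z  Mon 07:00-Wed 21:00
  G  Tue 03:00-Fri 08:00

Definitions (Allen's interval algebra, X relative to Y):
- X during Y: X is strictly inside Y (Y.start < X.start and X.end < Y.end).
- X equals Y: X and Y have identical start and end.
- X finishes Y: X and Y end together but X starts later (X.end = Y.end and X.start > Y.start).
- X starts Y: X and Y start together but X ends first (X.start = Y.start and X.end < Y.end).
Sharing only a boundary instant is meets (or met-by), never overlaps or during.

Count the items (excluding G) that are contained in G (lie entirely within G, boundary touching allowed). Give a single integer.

Target G = [Tue 03:00, Fri 08:00].
B [Fri 03:00, Sun 06:00] → overlapped-by → no.
C [Sat 11:00, Sun 09:00] → after → no.
J [Wed 15:00, Fri 11:00] → overlapped-by → no.
K [Sun 06:00, Sun 23:00] → after → no.
P [Tue 21:00, Fri 02:00] → during → counts.
Q [Fri 04:00, Sat 01:00] → overlapped-by → no.
R [Wed 19:00, Sun 05:00] → overlapped-by → no.
U [Fri 00:00, Sat 01:00] → overlapped-by → no.
V [Mon 15:00, Thu 23:00] → overlaps → no.
Z [Mon 07:00, Wed 21:00] → overlaps → no.
Total: 1.

1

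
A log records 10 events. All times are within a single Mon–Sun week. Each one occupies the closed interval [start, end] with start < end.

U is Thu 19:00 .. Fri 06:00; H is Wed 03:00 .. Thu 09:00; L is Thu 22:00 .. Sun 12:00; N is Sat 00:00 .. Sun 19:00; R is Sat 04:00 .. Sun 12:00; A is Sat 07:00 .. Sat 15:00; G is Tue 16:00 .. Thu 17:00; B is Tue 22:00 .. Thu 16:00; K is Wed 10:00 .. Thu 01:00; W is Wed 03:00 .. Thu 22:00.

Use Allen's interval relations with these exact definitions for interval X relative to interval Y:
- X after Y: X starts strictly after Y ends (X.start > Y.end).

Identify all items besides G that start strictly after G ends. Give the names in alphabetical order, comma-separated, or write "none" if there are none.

Target G = [Tue 16:00, Thu 17:00].
A [Sat 07:00, Sat 15:00] → after → yes.
B [Tue 22:00, Thu 16:00] → during → no.
H [Wed 03:00, Thu 09:00] → during → no.
K [Wed 10:00, Thu 01:00] → during → no.
L [Thu 22:00, Sun 12:00] → after → yes.
N [Sat 00:00, Sun 19:00] → after → yes.
R [Sat 04:00, Sun 12:00] → after → yes.
U [Thu 19:00, Fri 06:00] → after → yes.
W [Wed 03:00, Thu 22:00] → overlapped-by → no.
Result: A, L, N, R, U.

A, L, N, R, U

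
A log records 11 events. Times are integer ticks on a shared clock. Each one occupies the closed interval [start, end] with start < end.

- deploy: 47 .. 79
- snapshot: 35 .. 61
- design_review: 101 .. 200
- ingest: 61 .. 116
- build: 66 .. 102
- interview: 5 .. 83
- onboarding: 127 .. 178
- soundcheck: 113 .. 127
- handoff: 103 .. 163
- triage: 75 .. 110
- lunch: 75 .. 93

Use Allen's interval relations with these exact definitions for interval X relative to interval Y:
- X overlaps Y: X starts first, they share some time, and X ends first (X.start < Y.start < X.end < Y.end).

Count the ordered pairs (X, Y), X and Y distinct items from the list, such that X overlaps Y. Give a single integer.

17

Checking all 110 ordered pairs for relation 'overlaps'; matching pairs in alphabetical order:
(build, design_review): build overlaps design_review ✓
(build, triage): build overlaps triage ✓
(deploy, build): deploy overlaps build ✓
(deploy, ingest): deploy overlaps ingest ✓
(deploy, lunch): deploy overlaps lunch ✓
(deploy, triage): deploy overlaps triage ✓
(handoff, onboarding): handoff overlaps onboarding ✓
(ingest, design_review): ingest overlaps design_review ✓
(ingest, handoff): ingest overlaps handoff ✓
(ingest, soundcheck): ingest overlaps soundcheck ✓
(interview, build): interview overlaps build ✓
(interview, ingest): interview overlaps ingest ✓
(interview, lunch): interview overlaps lunch ✓
(interview, triage): interview overlaps triage ✓
(snapshot, deploy): snapshot overlaps deploy ✓
(triage, design_review): triage overlaps design_review ✓
(triage, handoff): triage overlaps handoff ✓
Count: 17.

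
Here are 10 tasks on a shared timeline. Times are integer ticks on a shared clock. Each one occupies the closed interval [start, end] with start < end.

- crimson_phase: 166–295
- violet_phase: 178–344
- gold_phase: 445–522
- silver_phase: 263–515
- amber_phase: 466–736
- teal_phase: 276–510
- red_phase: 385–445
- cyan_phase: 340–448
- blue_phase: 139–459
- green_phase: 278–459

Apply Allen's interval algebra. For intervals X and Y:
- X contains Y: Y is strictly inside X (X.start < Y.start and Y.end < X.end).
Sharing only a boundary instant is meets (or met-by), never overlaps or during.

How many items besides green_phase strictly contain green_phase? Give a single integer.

2

Target green_phase = [278, 459].
amber_phase [466, 736] → after → no.
blue_phase [139, 459] → finished-by → no.
crimson_phase [166, 295] → overlaps → no.
cyan_phase [340, 448] → during → no.
gold_phase [445, 522] → overlapped-by → no.
red_phase [385, 445] → during → no.
silver_phase [263, 515] → contains → counts.
teal_phase [276, 510] → contains → counts.
violet_phase [178, 344] → overlaps → no.
Total: 2.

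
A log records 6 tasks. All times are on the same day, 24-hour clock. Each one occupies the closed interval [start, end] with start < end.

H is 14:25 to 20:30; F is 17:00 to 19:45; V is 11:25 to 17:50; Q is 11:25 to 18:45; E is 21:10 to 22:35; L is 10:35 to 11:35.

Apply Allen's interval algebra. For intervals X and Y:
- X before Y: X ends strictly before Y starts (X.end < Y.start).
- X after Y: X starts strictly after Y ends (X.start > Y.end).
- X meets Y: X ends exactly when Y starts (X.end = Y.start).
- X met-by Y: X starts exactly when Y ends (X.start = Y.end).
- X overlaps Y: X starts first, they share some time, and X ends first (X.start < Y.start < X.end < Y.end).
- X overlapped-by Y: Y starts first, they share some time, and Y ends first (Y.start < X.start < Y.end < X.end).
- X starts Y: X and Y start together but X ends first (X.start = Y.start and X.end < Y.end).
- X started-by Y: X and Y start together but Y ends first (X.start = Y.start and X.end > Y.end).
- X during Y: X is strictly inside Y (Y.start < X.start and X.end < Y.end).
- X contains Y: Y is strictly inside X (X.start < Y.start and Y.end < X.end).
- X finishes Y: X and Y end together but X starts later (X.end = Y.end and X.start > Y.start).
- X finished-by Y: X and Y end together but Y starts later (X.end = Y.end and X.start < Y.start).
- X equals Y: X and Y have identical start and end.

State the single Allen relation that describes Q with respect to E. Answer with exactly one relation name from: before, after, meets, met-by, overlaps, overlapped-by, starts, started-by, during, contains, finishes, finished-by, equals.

Q = [11:25, 18:45]; E = [21:10, 22:35].
Compare endpoints: Q.start < E.start, Q.start < E.end, Q.end < E.start, Q.end < E.end.
That pattern is 'before'.

before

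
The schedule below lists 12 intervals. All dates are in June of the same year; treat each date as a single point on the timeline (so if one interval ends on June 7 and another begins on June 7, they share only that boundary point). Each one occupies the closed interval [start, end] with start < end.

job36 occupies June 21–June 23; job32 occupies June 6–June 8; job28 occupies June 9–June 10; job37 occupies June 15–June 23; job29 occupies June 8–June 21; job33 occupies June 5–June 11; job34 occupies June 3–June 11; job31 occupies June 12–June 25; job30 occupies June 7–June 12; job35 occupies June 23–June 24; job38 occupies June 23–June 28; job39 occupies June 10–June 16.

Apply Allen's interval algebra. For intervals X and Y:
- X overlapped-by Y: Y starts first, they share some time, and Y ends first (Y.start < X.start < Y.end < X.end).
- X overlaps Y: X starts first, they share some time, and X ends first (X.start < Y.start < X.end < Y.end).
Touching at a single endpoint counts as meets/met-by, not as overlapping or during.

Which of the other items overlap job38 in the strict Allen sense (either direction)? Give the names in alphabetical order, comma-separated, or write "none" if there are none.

Target job38 = [June 23, June 28].
job28 [June 9, June 10] → before → no.
job29 [June 8, June 21] → before → no.
job30 [June 7, June 12] → before → no.
job31 [June 12, June 25] → overlaps → yes.
job32 [June 6, June 8] → before → no.
job33 [June 5, June 11] → before → no.
job34 [June 3, June 11] → before → no.
job35 [June 23, June 24] → starts → no.
job36 [June 21, June 23] → meets → no.
job37 [June 15, June 23] → meets → no.
job39 [June 10, June 16] → before → no.
Result: job31.

job31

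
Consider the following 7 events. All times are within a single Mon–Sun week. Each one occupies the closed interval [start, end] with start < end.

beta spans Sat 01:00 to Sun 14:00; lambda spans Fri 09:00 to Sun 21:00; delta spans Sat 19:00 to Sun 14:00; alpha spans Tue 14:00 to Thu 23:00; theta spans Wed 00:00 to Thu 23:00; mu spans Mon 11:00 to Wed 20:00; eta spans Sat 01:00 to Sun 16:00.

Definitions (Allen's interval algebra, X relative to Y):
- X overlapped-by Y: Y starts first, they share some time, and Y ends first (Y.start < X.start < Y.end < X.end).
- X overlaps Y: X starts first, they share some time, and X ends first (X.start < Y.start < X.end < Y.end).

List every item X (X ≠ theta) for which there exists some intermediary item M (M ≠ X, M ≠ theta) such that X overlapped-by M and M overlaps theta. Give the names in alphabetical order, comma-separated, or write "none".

Target theta = [Wed 00:00, Thu 23:00].
Intermediaries M with M overlaps theta: mu.
Via mu — items with X overlapped-by mu: alpha.
Union: alpha.

alpha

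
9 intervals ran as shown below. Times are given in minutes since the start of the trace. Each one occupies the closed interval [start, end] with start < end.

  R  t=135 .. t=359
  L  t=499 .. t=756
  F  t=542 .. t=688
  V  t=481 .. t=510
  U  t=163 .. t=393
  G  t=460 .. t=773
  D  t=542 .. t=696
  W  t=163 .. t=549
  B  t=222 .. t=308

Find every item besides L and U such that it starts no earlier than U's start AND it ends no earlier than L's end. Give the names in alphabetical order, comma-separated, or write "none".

Conditions: its start is no earlier than U's start (X.start >= t=163) AND its end is no earlier than L's end (X.end >= t=756).
B: start t=222 >= t=163? ✓; end t=308 >= t=756? ✗ → no.
D: start t=542 >= t=163? ✓; end t=696 >= t=756? ✗ → no.
F: start t=542 >= t=163? ✓; end t=688 >= t=756? ✗ → no.
G: start t=460 >= t=163? ✓; end t=773 >= t=756? ✓ → yes.
R: start t=135 >= t=163? ✗; end t=359 >= t=756? ✗ → no.
V: start t=481 >= t=163? ✓; end t=510 >= t=756? ✗ → no.
W: start t=163 >= t=163? ✓; end t=549 >= t=756? ✗ → no.
Result: G.

G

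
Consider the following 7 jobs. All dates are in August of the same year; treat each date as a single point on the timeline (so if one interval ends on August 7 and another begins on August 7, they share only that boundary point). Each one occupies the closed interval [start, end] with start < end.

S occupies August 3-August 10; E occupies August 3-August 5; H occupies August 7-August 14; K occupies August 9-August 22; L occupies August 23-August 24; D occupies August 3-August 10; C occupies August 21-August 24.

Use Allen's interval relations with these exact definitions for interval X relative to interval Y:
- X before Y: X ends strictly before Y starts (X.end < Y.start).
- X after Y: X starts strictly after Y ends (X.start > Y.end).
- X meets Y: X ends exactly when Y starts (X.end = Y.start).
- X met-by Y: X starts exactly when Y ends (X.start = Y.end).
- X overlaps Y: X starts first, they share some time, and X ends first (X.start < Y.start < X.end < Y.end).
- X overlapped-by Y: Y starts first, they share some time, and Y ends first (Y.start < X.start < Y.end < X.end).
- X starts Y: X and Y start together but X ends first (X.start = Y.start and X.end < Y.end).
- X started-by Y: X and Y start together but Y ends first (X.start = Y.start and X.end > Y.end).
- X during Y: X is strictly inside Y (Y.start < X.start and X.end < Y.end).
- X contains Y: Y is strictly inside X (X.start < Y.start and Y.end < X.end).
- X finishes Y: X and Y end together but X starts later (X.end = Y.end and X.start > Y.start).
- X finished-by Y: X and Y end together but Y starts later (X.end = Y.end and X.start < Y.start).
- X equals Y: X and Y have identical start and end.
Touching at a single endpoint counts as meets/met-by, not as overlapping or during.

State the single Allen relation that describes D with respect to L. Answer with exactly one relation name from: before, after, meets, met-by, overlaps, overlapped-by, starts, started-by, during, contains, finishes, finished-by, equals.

D = [August 3, August 10]; L = [August 23, August 24].
Compare endpoints: D.start < L.start, D.start < L.end, D.end < L.start, D.end < L.end.
That pattern is 'before'.

before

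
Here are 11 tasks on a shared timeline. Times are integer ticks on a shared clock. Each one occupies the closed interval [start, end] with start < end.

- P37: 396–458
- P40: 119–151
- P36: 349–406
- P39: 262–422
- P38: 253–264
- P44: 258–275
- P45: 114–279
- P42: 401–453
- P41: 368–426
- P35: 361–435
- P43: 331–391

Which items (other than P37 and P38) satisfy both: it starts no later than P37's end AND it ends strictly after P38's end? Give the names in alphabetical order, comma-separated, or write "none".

P35, P36, P39, P41, P42, P43, P44, P45

Conditions: its start is no later than P37's end (X.start <= 458) AND its end is strictly after P38's end (X.end > 264).
P35: start 361 <= 458? ✓; end 435 > 264? ✓ → yes.
P36: start 349 <= 458? ✓; end 406 > 264? ✓ → yes.
P39: start 262 <= 458? ✓; end 422 > 264? ✓ → yes.
P40: start 119 <= 458? ✓; end 151 > 264? ✗ → no.
P41: start 368 <= 458? ✓; end 426 > 264? ✓ → yes.
P42: start 401 <= 458? ✓; end 453 > 264? ✓ → yes.
P43: start 331 <= 458? ✓; end 391 > 264? ✓ → yes.
P44: start 258 <= 458? ✓; end 275 > 264? ✓ → yes.
P45: start 114 <= 458? ✓; end 279 > 264? ✓ → yes.
Result: P35, P36, P39, P41, P42, P43, P44, P45.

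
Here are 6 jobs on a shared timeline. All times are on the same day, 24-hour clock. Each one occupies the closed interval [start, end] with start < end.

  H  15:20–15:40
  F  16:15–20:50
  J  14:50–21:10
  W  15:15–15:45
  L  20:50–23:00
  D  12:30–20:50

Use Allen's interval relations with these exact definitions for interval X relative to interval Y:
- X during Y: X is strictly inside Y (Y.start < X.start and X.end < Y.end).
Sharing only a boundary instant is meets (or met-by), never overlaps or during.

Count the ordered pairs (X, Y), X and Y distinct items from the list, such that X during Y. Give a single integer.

6

Checking all 30 ordered pairs for relation 'during'; matching pairs in alphabetical order:
(F, J): F during J ✓
(H, D): H during D ✓
(H, J): H during J ✓
(H, W): H during W ✓
(W, D): W during D ✓
(W, J): W during J ✓
Count: 6.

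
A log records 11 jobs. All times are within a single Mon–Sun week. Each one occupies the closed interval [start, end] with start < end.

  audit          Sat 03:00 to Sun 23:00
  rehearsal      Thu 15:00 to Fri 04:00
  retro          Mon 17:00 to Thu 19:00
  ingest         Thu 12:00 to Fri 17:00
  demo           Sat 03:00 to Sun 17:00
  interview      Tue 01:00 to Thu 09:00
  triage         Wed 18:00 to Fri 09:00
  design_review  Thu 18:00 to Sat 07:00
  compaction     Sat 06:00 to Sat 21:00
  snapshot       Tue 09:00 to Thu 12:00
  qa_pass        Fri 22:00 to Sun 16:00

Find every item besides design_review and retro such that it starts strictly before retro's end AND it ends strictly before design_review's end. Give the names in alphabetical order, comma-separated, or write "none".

Conditions: its start is strictly before retro's end (X.start < Thu 19:00) AND its end is strictly before design_review's end (X.end < Sat 07:00).
audit: start Sat 03:00 < Thu 19:00? ✗; end Sun 23:00 < Sat 07:00? ✗ → no.
compaction: start Sat 06:00 < Thu 19:00? ✗; end Sat 21:00 < Sat 07:00? ✗ → no.
demo: start Sat 03:00 < Thu 19:00? ✗; end Sun 17:00 < Sat 07:00? ✗ → no.
ingest: start Thu 12:00 < Thu 19:00? ✓; end Fri 17:00 < Sat 07:00? ✓ → yes.
interview: start Tue 01:00 < Thu 19:00? ✓; end Thu 09:00 < Sat 07:00? ✓ → yes.
qa_pass: start Fri 22:00 < Thu 19:00? ✗; end Sun 16:00 < Sat 07:00? ✗ → no.
rehearsal: start Thu 15:00 < Thu 19:00? ✓; end Fri 04:00 < Sat 07:00? ✓ → yes.
snapshot: start Tue 09:00 < Thu 19:00? ✓; end Thu 12:00 < Sat 07:00? ✓ → yes.
triage: start Wed 18:00 < Thu 19:00? ✓; end Fri 09:00 < Sat 07:00? ✓ → yes.
Result: ingest, interview, rehearsal, snapshot, triage.

ingest, interview, rehearsal, snapshot, triage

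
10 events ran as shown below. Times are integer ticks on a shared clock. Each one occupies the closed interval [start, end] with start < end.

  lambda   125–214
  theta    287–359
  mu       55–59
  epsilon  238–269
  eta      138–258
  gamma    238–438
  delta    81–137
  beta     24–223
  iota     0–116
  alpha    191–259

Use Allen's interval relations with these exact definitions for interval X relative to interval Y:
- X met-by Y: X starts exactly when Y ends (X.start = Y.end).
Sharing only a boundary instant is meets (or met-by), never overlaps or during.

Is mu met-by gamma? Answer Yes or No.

No

mu = [55, 59], gamma = [238, 438].
Actual relation of mu to gamma: before.
Asked whether 'met-by' holds → No.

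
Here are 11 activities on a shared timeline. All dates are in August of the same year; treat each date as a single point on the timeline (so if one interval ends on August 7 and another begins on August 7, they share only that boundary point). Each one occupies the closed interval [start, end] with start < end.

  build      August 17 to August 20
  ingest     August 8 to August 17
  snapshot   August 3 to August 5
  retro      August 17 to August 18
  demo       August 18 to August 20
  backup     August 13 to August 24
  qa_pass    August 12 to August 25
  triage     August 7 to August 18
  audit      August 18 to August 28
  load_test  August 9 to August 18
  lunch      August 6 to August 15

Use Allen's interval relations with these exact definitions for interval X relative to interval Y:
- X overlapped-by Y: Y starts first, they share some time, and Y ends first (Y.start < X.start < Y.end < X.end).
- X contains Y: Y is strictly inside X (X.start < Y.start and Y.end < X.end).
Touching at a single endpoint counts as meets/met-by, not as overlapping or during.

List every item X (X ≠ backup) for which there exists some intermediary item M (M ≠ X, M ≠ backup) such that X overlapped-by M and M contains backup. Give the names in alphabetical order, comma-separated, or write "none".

Target backup = [August 13, August 24].
Intermediaries M with M contains backup: qa_pass.
Via qa_pass — items with X overlapped-by qa_pass: audit.
Union: audit.

audit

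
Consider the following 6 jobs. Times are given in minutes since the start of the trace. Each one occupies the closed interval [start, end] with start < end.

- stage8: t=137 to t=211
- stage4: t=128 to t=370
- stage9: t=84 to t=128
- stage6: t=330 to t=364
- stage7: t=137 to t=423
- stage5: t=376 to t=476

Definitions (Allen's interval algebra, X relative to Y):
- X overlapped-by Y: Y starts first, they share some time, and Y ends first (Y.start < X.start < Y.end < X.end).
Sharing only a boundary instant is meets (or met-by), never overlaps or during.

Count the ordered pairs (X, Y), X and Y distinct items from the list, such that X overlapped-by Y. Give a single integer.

2

Checking all 30 ordered pairs for relation 'overlapped-by'; matching pairs in alphabetical order:
(stage5, stage7): stage5 overlapped-by stage7 ✓
(stage7, stage4): stage7 overlapped-by stage4 ✓
Count: 2.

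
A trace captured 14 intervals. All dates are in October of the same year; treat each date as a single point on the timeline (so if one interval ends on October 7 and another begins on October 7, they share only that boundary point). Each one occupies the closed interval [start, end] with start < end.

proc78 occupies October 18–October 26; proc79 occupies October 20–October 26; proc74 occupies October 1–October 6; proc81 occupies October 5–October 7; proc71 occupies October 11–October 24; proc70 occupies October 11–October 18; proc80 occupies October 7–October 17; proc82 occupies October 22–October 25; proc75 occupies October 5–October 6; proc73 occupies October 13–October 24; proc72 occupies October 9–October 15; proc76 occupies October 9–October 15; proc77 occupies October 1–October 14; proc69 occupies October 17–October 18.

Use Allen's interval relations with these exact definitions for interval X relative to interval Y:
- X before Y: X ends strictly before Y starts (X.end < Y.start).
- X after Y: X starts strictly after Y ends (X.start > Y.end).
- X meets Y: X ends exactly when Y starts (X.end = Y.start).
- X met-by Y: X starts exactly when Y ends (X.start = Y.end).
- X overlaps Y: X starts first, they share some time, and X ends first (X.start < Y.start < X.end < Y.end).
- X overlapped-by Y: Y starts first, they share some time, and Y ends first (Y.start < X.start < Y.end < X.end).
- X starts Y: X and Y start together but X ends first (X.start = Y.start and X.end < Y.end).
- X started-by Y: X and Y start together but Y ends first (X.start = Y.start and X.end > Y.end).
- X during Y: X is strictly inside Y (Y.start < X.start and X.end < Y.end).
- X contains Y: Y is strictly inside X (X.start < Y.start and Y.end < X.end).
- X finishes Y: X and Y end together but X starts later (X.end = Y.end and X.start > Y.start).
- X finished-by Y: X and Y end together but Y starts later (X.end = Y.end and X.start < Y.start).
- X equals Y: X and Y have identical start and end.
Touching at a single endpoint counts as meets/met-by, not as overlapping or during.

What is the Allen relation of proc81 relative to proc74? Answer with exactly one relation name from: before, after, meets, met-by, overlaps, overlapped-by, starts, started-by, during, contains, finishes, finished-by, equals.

proc81 = [October 5, October 7]; proc74 = [October 1, October 6].
Compare endpoints: proc81.start > proc74.start, proc81.start < proc74.end, proc81.end > proc74.start, proc81.end > proc74.end.
That pattern is 'overlapped-by'.

overlapped-by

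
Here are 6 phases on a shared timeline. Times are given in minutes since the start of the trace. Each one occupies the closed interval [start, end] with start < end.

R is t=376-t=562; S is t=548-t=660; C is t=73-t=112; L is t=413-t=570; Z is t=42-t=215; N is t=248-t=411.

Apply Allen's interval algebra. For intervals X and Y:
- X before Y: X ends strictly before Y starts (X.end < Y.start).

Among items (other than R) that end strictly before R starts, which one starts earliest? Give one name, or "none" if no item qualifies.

Target R = [t=376, t=562].
C [t=73, t=112] → before → candidate.
L [t=413, t=570] → overlapped-by → excluded.
N [t=248, t=411] → overlaps → excluded.
S [t=548, t=660] → overlapped-by → excluded.
Z [t=42, t=215] → before → candidate.
Among candidates, earliest start is t=42 → Z.

Z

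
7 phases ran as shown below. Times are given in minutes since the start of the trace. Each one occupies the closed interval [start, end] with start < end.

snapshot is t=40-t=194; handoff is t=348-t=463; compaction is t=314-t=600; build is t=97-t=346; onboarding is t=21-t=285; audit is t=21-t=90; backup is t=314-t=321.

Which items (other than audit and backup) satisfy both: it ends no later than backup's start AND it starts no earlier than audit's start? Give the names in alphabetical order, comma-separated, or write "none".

onboarding, snapshot

Conditions: its end is no later than backup's start (X.end <= t=314) AND its start is no earlier than audit's start (X.start >= t=21).
build: end t=346 <= t=314? ✗; start t=97 >= t=21? ✓ → no.
compaction: end t=600 <= t=314? ✗; start t=314 >= t=21? ✓ → no.
handoff: end t=463 <= t=314? ✗; start t=348 >= t=21? ✓ → no.
onboarding: end t=285 <= t=314? ✓; start t=21 >= t=21? ✓ → yes.
snapshot: end t=194 <= t=314? ✓; start t=40 >= t=21? ✓ → yes.
Result: onboarding, snapshot.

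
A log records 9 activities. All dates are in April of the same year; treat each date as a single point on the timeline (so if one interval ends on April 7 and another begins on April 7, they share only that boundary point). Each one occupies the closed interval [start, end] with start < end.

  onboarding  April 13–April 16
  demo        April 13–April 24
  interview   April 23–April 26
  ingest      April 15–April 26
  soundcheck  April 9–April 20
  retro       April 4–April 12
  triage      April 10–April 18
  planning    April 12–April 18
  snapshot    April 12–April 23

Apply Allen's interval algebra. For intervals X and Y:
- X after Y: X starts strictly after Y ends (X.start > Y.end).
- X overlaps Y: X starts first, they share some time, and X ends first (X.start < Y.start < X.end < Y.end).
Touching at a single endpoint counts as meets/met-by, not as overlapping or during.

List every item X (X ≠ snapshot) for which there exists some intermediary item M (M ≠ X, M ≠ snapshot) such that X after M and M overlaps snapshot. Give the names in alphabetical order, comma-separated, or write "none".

interview

Target snapshot = [April 12, April 23].
Intermediaries M with M overlaps snapshot: soundcheck, triage.
Via soundcheck — items with X after soundcheck: interview.
Via triage — items with X after triage: interview.
Union: interview.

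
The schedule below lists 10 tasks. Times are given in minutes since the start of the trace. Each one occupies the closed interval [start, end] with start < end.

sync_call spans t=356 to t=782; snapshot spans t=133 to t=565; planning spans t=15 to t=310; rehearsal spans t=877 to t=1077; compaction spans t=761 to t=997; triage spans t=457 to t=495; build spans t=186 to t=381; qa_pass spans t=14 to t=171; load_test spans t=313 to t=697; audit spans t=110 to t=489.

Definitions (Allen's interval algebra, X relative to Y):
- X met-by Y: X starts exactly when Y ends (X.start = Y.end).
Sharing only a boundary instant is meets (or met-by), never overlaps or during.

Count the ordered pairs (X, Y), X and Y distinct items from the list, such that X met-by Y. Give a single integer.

0

Checking all 90 ordered pairs for relation 'met-by'; matching pairs in alphabetical order:
No pair satisfies it.
Count: 0.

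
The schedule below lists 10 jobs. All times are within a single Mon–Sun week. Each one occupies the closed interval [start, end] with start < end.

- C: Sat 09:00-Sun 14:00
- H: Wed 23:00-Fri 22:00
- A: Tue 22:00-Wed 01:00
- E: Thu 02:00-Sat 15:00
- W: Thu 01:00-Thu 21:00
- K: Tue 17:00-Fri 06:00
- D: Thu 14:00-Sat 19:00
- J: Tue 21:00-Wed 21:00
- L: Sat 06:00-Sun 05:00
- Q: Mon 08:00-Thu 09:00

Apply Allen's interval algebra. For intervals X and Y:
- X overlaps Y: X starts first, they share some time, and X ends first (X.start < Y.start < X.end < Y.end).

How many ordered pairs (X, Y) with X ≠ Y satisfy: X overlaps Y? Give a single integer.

Checking all 90 ordered pairs for relation 'overlaps'; matching pairs in alphabetical order:
(D, C): D overlaps C ✓
(D, L): D overlaps L ✓
(E, C): E overlaps C ✓
(E, D): E overlaps D ✓
(E, L): E overlaps L ✓
(H, D): H overlaps D ✓
(H, E): H overlaps E ✓
(K, D): K overlaps D ✓
(K, E): K overlaps E ✓
(K, H): K overlaps H ✓
(L, C): L overlaps C ✓
(Q, E): Q overlaps E ✓
(Q, H): Q overlaps H ✓
(Q, K): Q overlaps K ✓
(Q, W): Q overlaps W ✓
(W, D): W overlaps D ✓
(W, E): W overlaps E ✓
Count: 17.

17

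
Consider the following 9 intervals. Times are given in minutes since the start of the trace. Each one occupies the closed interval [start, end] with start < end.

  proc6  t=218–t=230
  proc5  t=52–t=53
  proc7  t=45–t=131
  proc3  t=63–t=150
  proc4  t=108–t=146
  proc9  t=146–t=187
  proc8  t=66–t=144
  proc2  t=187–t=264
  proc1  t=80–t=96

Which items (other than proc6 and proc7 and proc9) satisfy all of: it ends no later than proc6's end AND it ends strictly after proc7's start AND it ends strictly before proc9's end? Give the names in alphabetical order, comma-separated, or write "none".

proc1, proc3, proc4, proc5, proc8

Conditions: its end is no later than proc6's end (X.end <= t=230) AND its end is strictly after proc7's start (X.end > t=45) AND its end is strictly before proc9's end (X.end < t=187).
proc1: end t=96 <= t=230? ✓; end t=96 > t=45? ✓; end t=96 < t=187? ✓ → yes.
proc2: end t=264 <= t=230? ✗; end t=264 > t=45? ✓; end t=264 < t=187? ✗ → no.
proc3: end t=150 <= t=230? ✓; end t=150 > t=45? ✓; end t=150 < t=187? ✓ → yes.
proc4: end t=146 <= t=230? ✓; end t=146 > t=45? ✓; end t=146 < t=187? ✓ → yes.
proc5: end t=53 <= t=230? ✓; end t=53 > t=45? ✓; end t=53 < t=187? ✓ → yes.
proc8: end t=144 <= t=230? ✓; end t=144 > t=45? ✓; end t=144 < t=187? ✓ → yes.
Result: proc1, proc3, proc4, proc5, proc8.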